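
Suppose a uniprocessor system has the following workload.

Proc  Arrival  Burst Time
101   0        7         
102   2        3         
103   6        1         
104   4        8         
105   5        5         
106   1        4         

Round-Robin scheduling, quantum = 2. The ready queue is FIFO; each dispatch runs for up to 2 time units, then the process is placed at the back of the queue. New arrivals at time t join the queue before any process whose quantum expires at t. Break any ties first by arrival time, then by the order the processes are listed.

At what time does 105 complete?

26

Schedule: | 101 0-2 | 106 2-4 | 102 4-6 | 101 6-8 | 104 8-10 | 106 10-12 | 105 12-14 | 103 14-15 | 102 15-16 | 101 16-18 | 104 18-20 | 105 20-22 | 101 22-23 | 104 23-25 | 105 25-26 | 104 26-28 |
Completion: 101=23  102=16  103=15  104=28  105=26  106=12
Turnaround (C−A): 101=23  102=14  103=9  104=24  105=21  106=11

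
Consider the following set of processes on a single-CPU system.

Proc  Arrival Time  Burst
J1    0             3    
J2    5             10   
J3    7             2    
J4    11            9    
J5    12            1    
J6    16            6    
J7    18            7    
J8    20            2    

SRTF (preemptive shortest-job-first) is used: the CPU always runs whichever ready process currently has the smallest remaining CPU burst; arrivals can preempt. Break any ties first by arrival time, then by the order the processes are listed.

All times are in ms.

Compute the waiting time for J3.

Schedule: | J1 0-3 | idle 3-5 | J2 5-7 | J3 7-9 | J2 9-12 | J5 12-13 | J2 13-18 | J6 18-20 | J8 20-22 | J6 22-26 | J7 26-33 | J4 33-42 |
Completion: J1=3  J2=18  J3=9  J4=42  J5=13  J6=26  J7=33  J8=22
Waiting(J3) = turnaround − burst = 2 − 2 = 0

0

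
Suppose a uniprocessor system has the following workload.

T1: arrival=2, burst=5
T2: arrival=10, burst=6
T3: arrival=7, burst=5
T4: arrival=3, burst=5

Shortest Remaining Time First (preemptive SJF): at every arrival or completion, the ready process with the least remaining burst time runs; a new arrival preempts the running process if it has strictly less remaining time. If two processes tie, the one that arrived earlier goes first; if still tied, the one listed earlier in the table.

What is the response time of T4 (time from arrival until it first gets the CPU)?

4

Timeline: | idle 0-2 | T1 2-7 | T4 7-12 | T3 12-17 | T2 17-23 |
Completion: T1=7  T2=23  T3=17  T4=12
Turnaround (C−A): T1=5  T2=13  T3=10  T4=9
Response(T4) = first start − arrival = 7 − 3 = 4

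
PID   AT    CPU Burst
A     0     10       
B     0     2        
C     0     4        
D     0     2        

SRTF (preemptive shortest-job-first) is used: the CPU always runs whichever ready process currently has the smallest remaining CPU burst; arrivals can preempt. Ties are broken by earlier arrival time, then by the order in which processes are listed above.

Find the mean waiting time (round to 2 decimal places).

Timeline: | B 0-2 | D 2-4 | C 4-8 | A 8-18 |
Completion: A=18  B=2  C=8  D=4
Turnaround (C−A): A=18  B=2  C=8  D=4
Waiting times: A=8, B=0, C=4, D=2
Average waiting = (8+0+4+2) / 4 = 14/4 = 3.50

3.50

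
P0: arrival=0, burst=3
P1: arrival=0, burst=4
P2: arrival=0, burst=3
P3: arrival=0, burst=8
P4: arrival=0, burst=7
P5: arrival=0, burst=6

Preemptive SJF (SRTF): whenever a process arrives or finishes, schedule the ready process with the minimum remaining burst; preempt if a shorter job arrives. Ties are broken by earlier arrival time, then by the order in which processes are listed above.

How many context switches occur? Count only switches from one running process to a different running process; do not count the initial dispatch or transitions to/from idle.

Timeline: | P0 0-3 | P2 3-6 | P1 6-10 | P5 10-16 | P4 16-23 | P3 23-31 |
Completion: P0=3  P1=10  P2=6  P3=31  P4=23  P5=16
Turnaround (C−A): P0=3  P1=10  P2=6  P3=31  P4=23  P5=16

5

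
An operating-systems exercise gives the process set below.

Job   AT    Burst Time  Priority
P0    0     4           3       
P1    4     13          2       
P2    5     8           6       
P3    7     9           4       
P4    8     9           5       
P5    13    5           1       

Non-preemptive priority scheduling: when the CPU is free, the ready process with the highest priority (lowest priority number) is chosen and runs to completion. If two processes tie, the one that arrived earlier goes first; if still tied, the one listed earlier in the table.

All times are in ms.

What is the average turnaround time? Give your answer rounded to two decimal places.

Schedule: | P0 0-4 | P1 4-17 | P5 17-22 | P3 22-31 | P4 31-40 | P2 40-48 |
Completion: P0=4  P1=17  P2=48  P3=31  P4=40  P5=22
Turnaround (C−A): P0=4  P1=13  P2=43  P3=24  P4=32  P5=9
Turnaround times: P0=4, P1=13, P2=43, P3=24, P4=32, P5=9
Average turnaround = (4+13+43+24+32+9) / 6 = 125/6 = 20.83

20.83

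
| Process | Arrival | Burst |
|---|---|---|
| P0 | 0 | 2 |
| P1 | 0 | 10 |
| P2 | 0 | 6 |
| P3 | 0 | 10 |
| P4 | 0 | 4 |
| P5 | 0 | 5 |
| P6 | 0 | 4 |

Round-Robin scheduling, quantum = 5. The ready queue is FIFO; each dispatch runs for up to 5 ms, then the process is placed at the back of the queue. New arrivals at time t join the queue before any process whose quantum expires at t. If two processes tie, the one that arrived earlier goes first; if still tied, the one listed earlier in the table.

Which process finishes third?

P5

Schedule: | P0 0-2 | P1 2-7 | P2 7-12 | P3 12-17 | P4 17-21 | P5 21-26 | P6 26-30 | P1 30-35 | P2 35-36 | P3 36-41 |
Completion: P0=2  P1=35  P2=36  P3=41  P4=21  P5=26  P6=30
Turnaround (C−A): P0=2  P1=35  P2=36  P3=41  P4=21  P5=26  P6=30
Finish order: P0 → P4 → P5 → P6 → P1 → P2 → P3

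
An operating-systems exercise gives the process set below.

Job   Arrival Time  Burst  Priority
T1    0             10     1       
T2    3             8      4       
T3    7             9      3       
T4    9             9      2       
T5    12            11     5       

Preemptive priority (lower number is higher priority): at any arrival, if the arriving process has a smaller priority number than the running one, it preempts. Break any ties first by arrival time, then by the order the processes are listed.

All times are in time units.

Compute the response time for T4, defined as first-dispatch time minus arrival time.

1

Gantt: | T1 0-10 | T4 10-19 | T3 19-28 | T2 28-36 | T5 36-47 |
Completion: T1=10  T2=36  T3=28  T4=19  T5=47
Turnaround (C−A): T1=10  T2=33  T3=21  T4=10  T5=35
Response(T4) = first start − arrival = 10 − 9 = 1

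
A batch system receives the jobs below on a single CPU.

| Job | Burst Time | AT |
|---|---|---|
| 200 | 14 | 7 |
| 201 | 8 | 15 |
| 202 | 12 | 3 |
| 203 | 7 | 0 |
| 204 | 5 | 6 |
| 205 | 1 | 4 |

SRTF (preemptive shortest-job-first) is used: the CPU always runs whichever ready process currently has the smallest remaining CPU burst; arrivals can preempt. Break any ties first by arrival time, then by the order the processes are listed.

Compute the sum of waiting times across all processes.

Gantt: | 203 0-4 | 205 4-5 | 203 5-8 | 204 8-13 | 202 13-15 | 201 15-23 | 202 23-33 | 200 33-47 |
Completion: 200=47  201=23  202=33  203=8  204=13  205=5
Turnaround (C−A): 200=40  201=8  202=30  203=8  204=7  205=1
Waiting = turnaround − burst: 200=26, 201=0, 202=18, 203=1, 204=2, 205=0
Total waiting = 26 + 0 + 18 + 1 + 2 + 0 = 47

47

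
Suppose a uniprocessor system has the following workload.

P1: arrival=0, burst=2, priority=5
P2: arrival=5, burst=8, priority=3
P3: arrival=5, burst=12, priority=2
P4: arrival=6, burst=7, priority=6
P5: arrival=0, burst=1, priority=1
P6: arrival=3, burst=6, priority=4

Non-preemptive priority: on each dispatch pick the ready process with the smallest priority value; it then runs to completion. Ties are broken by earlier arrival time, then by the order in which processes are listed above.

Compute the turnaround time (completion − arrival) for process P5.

Gantt: | P5 0-1 | P1 1-3 | P6 3-9 | P3 9-21 | P2 21-29 | P4 29-36 |
Completion: P1=3  P2=29  P3=21  P4=36  P5=1  P6=9
Turnaround (C−A): P1=3  P2=24  P3=16  P4=30  P5=1  P6=6
Turnaround(P5) = completion − arrival = 1 − 0 = 1

1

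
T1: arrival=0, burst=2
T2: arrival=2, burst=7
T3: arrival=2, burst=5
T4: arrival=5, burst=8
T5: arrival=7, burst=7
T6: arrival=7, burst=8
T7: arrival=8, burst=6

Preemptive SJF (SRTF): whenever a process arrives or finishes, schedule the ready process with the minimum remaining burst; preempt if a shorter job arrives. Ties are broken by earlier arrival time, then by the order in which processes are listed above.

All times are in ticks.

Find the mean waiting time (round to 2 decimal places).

10.57

Timeline: | T1 0-2 | T3 2-7 | T2 7-14 | T7 14-20 | T5 20-27 | T4 27-35 | T6 35-43 |
Completion: T1=2  T2=14  T3=7  T4=35  T5=27  T6=43  T7=20
Turnaround (C−A): T1=2  T2=12  T3=5  T4=30  T5=20  T6=36  T7=12
Waiting times: T1=0, T2=5, T3=0, T4=22, T5=13, T6=28, T7=6
Average waiting = (0+5+0+22+13+28+6) / 7 = 74/7 = 10.57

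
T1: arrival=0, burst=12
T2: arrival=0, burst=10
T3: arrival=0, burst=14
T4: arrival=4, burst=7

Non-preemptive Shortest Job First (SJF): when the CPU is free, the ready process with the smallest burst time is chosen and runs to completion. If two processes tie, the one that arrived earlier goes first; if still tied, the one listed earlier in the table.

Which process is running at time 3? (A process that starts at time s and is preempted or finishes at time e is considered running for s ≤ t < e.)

T2

Gantt: | T2 0-10 | T4 10-17 | T1 17-29 | T3 29-43 |
Completion: T1=29  T2=10  T3=43  T4=17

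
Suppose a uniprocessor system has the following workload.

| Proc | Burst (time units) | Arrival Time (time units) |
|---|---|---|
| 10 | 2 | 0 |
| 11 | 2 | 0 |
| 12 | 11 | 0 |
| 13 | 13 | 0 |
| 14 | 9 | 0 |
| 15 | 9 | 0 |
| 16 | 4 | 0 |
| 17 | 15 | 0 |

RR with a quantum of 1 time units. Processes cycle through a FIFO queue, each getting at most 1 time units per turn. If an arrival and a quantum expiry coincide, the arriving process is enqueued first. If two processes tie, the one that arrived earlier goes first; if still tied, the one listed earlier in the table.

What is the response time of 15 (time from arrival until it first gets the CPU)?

5

Schedule: | 10 0-1 | 11 1-2 | 12 2-3 | 13 3-4 | 14 4-5 | 15 5-6 | 16 6-7 | 17 7-8 | 10 8-9 | 11 9-10 | 12 10-11 | 13 11-12 | 14 12-13 | 15 13-14 | 16 14-15 | 17 15-16 | 12 16-17 | 13 17-18 | 14 18-19 | 15 19-20 | 16 20-21 | 17 21-22 | 12 22-23 | 13 23-24 | 14 24-25 | 15 25-26 | 16 26-27 | 17 27-28 | 12 28-29 | 13 29-30 | 14 30-31 | 15 31-32 | 17 32-33 | 12 33-34 | 13 34-35 | 14 35-36 | 15 36-37 | 17 37-38 | 12 38-39 | 13 39-40 | 14 40-41 | 15 41-42 | 17 42-43 | 12 43-44 | 13 44-45 | 14 45-46 | 15 46-47 | 17 47-48 | 12 48-49 | 13 49-50 | 14 50-51 | 15 51-52 | 17 52-53 | 12 53-54 | 13 54-55 | 17 55-56 | 12 56-57 | 13 57-58 | 17 58-59 | 13 59-60 | 17 60-61 | 13 61-62 | 17 62-65 |
Completion: 10=9  11=10  12=57  13=62  14=51  15=52  16=27  17=65
Turnaround (C−A): 10=9  11=10  12=57  13=62  14=51  15=52  16=27  17=65
Response(15) = first start − arrival = 5 − 0 = 5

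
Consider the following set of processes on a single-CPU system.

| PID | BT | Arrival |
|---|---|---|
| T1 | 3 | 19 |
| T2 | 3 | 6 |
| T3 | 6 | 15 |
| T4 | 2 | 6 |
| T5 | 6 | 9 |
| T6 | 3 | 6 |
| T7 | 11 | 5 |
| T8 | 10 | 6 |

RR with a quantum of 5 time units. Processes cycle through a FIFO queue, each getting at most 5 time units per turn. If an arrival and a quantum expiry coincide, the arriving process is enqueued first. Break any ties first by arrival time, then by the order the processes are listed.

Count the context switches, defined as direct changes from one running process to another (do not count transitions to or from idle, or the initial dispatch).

12

Timeline: | idle 0-5 | T7 5-10 | T2 10-13 | T4 13-15 | T6 15-18 | T8 18-23 | T5 23-28 | T7 28-33 | T3 33-38 | T1 38-41 | T8 41-46 | T5 46-47 | T7 47-48 | T3 48-49 |
Completion: T1=41  T2=13  T3=49  T4=15  T5=47  T6=18  T7=48  T8=46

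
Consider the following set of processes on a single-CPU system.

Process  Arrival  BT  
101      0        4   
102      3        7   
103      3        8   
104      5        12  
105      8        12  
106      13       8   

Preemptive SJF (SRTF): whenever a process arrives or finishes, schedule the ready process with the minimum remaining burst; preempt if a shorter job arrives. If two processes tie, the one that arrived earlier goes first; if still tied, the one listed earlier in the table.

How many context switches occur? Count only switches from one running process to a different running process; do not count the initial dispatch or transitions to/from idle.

5

Schedule: | 101 0-4 | 102 4-11 | 103 11-19 | 106 19-27 | 104 27-39 | 105 39-51 |
Completion: 101=4  102=11  103=19  104=39  105=51  106=27
Turnaround (C−A): 101=4  102=8  103=16  104=34  105=43  106=14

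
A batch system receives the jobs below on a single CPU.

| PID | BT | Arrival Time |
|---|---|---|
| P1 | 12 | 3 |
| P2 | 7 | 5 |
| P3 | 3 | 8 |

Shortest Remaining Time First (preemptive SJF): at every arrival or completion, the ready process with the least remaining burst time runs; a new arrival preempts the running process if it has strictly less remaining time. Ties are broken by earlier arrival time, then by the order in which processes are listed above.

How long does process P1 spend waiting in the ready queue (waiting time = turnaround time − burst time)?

10

Schedule: | idle 0-3 | P1 3-5 | P2 5-8 | P3 8-11 | P2 11-15 | P1 15-25 |
Completion: P1=25  P2=15  P3=11
Turnaround (C−A): P1=22  P2=10  P3=3
Waiting(P1) = turnaround − burst = 22 − 12 = 10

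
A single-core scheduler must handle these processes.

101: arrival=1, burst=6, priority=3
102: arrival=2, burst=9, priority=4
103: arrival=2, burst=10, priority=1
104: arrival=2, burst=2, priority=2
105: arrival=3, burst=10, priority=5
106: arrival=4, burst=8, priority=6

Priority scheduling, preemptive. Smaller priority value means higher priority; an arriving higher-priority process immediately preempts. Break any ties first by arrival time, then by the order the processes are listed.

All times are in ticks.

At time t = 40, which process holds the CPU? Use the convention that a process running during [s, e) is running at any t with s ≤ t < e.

106

Schedule: | idle 0-1 | 101 1-2 | 103 2-12 | 104 12-14 | 101 14-19 | 102 19-28 | 105 28-38 | 106 38-46 |
Completion: 101=19  102=28  103=12  104=14  105=38  106=46
Turnaround (C−A): 101=18  102=26  103=10  104=12  105=35  106=42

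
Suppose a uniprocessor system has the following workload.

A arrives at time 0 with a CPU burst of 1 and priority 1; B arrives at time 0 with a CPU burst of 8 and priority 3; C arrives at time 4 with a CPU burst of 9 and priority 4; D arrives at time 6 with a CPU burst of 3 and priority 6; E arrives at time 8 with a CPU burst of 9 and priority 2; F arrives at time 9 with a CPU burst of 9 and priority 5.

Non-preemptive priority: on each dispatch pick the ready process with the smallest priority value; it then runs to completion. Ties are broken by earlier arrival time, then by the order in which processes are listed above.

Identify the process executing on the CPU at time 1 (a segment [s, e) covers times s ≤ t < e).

Gantt: | A 0-1 | B 1-9 | E 9-18 | C 18-27 | F 27-36 | D 36-39 |
Completion: A=1  B=9  C=27  D=39  E=18  F=36

B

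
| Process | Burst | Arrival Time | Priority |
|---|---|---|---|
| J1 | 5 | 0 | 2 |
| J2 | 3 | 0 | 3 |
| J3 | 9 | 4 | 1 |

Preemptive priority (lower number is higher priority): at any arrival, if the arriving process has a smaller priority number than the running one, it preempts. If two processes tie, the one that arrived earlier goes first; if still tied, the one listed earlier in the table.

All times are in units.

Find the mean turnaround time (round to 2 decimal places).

13.33

Timeline: | J1 0-4 | J3 4-13 | J1 13-14 | J2 14-17 |
Completion: J1=14  J2=17  J3=13
Turnaround times: J1=14, J2=17, J3=9
Average turnaround = (14+17+9) / 3 = 40/3 = 13.33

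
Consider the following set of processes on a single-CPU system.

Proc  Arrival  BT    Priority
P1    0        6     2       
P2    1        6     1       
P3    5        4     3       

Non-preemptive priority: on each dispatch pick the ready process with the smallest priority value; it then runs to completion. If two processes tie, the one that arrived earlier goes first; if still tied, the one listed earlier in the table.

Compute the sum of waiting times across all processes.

12

Schedule: | P1 0-6 | P2 6-12 | P3 12-16 |
Completion: P1=6  P2=12  P3=16
Waiting = turnaround − burst: P1=0, P2=5, P3=7
Total waiting = 0 + 5 + 7 = 12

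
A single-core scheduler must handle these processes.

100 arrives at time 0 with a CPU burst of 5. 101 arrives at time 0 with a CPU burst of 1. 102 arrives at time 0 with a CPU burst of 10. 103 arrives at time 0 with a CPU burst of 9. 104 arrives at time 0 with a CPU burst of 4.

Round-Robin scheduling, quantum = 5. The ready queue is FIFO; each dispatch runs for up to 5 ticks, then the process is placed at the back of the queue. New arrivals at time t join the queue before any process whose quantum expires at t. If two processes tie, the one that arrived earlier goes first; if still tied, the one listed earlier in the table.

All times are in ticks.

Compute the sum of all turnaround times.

Schedule: | 100 0-5 | 101 5-6 | 102 6-11 | 103 11-16 | 104 16-20 | 102 20-25 | 103 25-29 |
Completion: 100=5  101=6  102=25  103=29  104=20
Turnaround (C−A): 100=5  101=6  102=25  103=29  104=20
Turnaround = completion − arrival: 100=5, 101=6, 102=25, 103=29, 104=20
Total turnaround = 5 + 6 + 25 + 29 + 20 = 85

85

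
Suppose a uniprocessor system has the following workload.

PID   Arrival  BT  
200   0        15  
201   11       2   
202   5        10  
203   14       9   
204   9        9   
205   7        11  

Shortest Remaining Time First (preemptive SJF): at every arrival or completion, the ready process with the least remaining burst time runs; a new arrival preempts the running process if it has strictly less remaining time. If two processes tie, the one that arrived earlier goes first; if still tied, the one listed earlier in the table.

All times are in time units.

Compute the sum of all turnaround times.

Timeline: | 200 0-11 | 201 11-13 | 200 13-17 | 204 17-26 | 203 26-35 | 202 35-45 | 205 45-56 |
Completion: 200=17  201=13  202=45  203=35  204=26  205=56
Turnaround (C−A): 200=17  201=2  202=40  203=21  204=17  205=49
Turnaround = completion − arrival: 200=17, 201=2, 202=40, 203=21, 204=17, 205=49
Total turnaround = 17 + 2 + 40 + 21 + 17 + 49 = 146

146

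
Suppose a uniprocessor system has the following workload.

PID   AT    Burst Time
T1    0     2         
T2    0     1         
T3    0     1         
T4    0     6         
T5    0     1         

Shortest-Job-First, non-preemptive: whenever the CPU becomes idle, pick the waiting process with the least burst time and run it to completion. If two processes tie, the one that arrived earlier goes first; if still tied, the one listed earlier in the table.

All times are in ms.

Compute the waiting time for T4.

Gantt: | T2 0-1 | T3 1-2 | T5 2-3 | T1 3-5 | T4 5-11 |
Completion: T1=5  T2=1  T3=2  T4=11  T5=3
Waiting(T4) = turnaround − burst = 11 − 6 = 5

5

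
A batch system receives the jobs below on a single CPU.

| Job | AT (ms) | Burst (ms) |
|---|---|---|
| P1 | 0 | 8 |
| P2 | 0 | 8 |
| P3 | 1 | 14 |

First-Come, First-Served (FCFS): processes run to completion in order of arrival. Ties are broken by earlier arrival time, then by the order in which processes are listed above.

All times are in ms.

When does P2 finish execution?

Schedule: | P1 0-8 | P2 8-16 | P3 16-30 |
Completion: P1=8  P2=16  P3=30
Turnaround (C−A): P1=8  P2=16  P3=29

16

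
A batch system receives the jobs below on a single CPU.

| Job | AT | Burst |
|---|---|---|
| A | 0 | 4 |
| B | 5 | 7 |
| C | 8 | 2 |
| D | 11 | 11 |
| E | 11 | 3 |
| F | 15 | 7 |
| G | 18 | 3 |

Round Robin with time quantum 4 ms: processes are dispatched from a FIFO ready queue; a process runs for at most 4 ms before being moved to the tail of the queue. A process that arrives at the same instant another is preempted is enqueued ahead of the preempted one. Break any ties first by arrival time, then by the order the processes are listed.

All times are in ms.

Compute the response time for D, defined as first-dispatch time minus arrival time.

Schedule: | A 0-4 | idle 4-5 | B 5-9 | C 9-11 | B 11-14 | D 14-18 | E 18-21 | F 21-25 | G 25-28 | D 28-32 | F 32-35 | D 35-38 |
Completion: A=4  B=14  C=11  D=38  E=21  F=35  G=28
Turnaround (C−A): A=4  B=9  C=3  D=27  E=10  F=20  G=10
Response(D) = first start − arrival = 14 − 11 = 3

3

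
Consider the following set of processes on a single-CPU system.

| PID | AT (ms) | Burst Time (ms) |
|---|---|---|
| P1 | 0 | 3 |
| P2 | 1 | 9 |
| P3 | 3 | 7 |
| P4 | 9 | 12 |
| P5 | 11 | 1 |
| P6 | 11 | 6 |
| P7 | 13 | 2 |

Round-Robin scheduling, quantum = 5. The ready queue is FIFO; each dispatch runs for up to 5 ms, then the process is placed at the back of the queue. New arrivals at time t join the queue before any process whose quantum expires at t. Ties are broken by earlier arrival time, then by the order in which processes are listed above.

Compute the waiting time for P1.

Gantt: | P1 0-3 | P2 3-8 | P3 8-13 | P2 13-17 | P4 17-22 | P5 22-23 | P6 23-28 | P7 28-30 | P3 30-32 | P4 32-37 | P6 37-38 | P4 38-40 |
Completion: P1=3  P2=17  P3=32  P4=40  P5=23  P6=38  P7=30
Waiting(P1) = turnaround − burst = 3 − 3 = 0

0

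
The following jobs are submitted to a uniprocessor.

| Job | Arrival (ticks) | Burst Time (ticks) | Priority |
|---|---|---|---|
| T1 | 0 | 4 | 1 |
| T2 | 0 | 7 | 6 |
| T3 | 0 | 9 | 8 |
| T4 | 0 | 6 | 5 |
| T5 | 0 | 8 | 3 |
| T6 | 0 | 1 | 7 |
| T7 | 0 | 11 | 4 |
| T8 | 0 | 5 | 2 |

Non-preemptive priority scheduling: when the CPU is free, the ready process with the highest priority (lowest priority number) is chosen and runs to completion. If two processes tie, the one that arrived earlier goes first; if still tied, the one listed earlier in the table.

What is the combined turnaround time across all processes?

Timeline: | T1 0-4 | T8 4-9 | T5 9-17 | T7 17-28 | T4 28-34 | T2 34-41 | T6 41-42 | T3 42-51 |
Completion: T1=4  T2=41  T3=51  T4=34  T5=17  T6=42  T7=28  T8=9
Turnaround = completion − arrival: T1=4, T2=41, T3=51, T4=34, T5=17, T6=42, T7=28, T8=9
Total turnaround = 4 + 41 + 51 + 34 + 17 + 42 + 28 + 9 = 226

226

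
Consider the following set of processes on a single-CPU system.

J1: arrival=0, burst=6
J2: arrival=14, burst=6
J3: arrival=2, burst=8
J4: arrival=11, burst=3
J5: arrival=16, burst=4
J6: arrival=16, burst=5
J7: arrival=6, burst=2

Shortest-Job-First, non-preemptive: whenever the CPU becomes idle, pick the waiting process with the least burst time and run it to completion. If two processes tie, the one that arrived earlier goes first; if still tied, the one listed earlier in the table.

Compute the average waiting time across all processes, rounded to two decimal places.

5.00

Timeline: | J1 0-6 | J7 6-8 | J3 8-16 | J4 16-19 | J5 19-23 | J6 23-28 | J2 28-34 |
Completion: J1=6  J2=34  J3=16  J4=19  J5=23  J6=28  J7=8
Waiting times: J1=0, J2=14, J3=6, J4=5, J5=3, J6=7, J7=0
Average waiting = (0+14+6+5+3+7+0) / 7 = 35/7 = 5.00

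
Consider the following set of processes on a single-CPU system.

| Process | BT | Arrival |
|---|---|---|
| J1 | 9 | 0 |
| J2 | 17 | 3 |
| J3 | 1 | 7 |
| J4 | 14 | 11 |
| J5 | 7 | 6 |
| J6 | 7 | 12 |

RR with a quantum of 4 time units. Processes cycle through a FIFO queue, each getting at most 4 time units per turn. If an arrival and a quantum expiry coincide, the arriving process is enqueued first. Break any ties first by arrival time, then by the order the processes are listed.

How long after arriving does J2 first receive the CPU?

1

Schedule: | J1 0-4 | J2 4-8 | J1 8-12 | J5 12-16 | J3 16-17 | J2 17-21 | J4 21-25 | J6 25-29 | J1 29-30 | J5 30-33 | J2 33-37 | J4 37-41 | J6 41-44 | J2 44-48 | J4 48-52 | J2 52-53 | J4 53-55 |
Completion: J1=30  J2=53  J3=17  J4=55  J5=33  J6=44
Turnaround (C−A): J1=30  J2=50  J3=10  J4=44  J5=27  J6=32
Response(J2) = first start − arrival = 4 − 3 = 1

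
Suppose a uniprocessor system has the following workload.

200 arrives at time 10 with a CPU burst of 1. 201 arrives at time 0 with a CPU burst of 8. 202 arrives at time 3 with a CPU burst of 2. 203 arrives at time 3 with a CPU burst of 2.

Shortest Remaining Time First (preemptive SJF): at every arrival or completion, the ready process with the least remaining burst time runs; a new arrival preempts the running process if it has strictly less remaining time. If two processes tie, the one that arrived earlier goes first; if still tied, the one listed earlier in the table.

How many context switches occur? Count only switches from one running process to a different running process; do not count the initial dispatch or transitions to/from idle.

Schedule: | 201 0-3 | 202 3-5 | 203 5-7 | 201 7-10 | 200 10-11 | 201 11-13 |
Completion: 200=11  201=13  202=5  203=7
Turnaround (C−A): 200=1  201=13  202=2  203=4

5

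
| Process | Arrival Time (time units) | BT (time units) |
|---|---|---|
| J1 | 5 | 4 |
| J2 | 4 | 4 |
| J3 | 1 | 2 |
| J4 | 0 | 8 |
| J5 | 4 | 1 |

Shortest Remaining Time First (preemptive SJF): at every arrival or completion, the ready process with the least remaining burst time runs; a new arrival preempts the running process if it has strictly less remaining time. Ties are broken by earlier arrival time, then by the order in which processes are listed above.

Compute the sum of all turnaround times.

Schedule: | J4 0-1 | J3 1-3 | J4 3-4 | J5 4-5 | J2 5-9 | J1 9-13 | J4 13-19 |
Completion: J1=13  J2=9  J3=3  J4=19  J5=5
Turnaround = completion − arrival: J1=8, J2=5, J3=2, J4=19, J5=1
Total turnaround = 8 + 5 + 2 + 19 + 1 = 35

35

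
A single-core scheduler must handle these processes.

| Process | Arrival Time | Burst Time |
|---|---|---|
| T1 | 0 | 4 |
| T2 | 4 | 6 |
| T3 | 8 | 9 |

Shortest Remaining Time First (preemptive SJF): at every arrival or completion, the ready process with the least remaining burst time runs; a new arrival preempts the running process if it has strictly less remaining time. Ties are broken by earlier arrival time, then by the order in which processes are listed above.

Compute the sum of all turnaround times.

Gantt: | T1 0-4 | T2 4-10 | T3 10-19 |
Completion: T1=4  T2=10  T3=19
Turnaround (C−A): T1=4  T2=6  T3=11
Turnaround = completion − arrival: T1=4, T2=6, T3=11
Total turnaround = 4 + 6 + 11 = 21

21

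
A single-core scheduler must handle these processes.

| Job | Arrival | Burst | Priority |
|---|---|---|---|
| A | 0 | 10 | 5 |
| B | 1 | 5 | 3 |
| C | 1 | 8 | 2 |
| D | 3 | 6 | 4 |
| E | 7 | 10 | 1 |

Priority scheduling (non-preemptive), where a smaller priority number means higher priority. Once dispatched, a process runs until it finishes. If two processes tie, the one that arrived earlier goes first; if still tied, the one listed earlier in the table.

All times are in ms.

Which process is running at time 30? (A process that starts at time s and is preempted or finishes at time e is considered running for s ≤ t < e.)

Gantt: | A 0-10 | E 10-20 | C 20-28 | B 28-33 | D 33-39 |
Completion: A=10  B=33  C=28  D=39  E=20

B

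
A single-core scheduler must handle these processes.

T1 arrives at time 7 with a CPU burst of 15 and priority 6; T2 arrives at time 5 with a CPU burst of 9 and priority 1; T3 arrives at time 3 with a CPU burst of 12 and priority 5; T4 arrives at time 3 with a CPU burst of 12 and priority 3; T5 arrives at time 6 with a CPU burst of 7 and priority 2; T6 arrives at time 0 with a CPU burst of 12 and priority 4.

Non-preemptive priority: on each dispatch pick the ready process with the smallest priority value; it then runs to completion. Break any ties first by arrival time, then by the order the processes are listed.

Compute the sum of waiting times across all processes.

129

Timeline: | T6 0-12 | T2 12-21 | T5 21-28 | T4 28-40 | T3 40-52 | T1 52-67 |
Completion: T1=67  T2=21  T3=52  T4=40  T5=28  T6=12
Waiting = turnaround − burst: T1=45, T2=7, T3=37, T4=25, T5=15, T6=0
Total waiting = 45 + 7 + 37 + 25 + 15 + 0 = 129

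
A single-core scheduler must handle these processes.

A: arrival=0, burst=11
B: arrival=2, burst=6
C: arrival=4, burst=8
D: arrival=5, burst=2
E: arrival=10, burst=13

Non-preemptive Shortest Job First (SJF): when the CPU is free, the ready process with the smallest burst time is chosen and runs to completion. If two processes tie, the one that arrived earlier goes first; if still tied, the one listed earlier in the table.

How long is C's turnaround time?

23

Timeline: | A 0-11 | D 11-13 | B 13-19 | C 19-27 | E 27-40 |
Completion: A=11  B=19  C=27  D=13  E=40
Turnaround (C−A): A=11  B=17  C=23  D=8  E=30
Turnaround(C) = completion − arrival = 27 − 4 = 23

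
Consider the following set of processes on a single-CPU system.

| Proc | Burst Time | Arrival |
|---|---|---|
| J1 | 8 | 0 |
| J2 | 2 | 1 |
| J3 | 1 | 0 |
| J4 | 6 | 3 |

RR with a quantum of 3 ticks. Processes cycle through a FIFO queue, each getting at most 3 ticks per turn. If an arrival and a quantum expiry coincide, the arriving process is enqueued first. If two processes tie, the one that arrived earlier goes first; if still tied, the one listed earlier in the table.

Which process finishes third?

Gantt: | J1 0-3 | J3 3-4 | J2 4-6 | J4 6-9 | J1 9-12 | J4 12-15 | J1 15-17 |
Completion: J1=17  J2=6  J3=4  J4=15
Finish order: J3 → J2 → J4 → J1

J4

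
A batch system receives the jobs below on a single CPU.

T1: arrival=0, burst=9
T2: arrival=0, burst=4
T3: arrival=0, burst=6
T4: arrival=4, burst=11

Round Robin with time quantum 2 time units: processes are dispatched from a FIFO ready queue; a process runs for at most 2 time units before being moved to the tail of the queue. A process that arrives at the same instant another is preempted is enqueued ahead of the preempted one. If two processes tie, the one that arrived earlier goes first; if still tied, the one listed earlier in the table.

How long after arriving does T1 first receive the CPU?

Schedule: | T1 0-2 | T2 2-4 | T3 4-6 | T1 6-8 | T4 8-10 | T2 10-12 | T3 12-14 | T1 14-16 | T4 16-18 | T3 18-20 | T1 20-22 | T4 22-24 | T1 24-25 | T4 25-30 |
Completion: T1=25  T2=12  T3=20  T4=30
Turnaround (C−A): T1=25  T2=12  T3=20  T4=26
Response(T1) = first start − arrival = 0 − 0 = 0

0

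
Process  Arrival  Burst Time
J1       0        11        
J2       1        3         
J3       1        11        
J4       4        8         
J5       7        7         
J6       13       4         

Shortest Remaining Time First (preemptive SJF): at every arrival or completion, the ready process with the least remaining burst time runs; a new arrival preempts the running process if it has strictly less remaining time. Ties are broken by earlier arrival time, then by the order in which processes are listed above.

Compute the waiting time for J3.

32

Gantt: | J1 0-1 | J2 1-4 | J4 4-12 | J5 12-13 | J6 13-17 | J5 17-23 | J1 23-33 | J3 33-44 |
Completion: J1=33  J2=4  J3=44  J4=12  J5=23  J6=17
Waiting(J3) = turnaround − burst = 43 − 11 = 32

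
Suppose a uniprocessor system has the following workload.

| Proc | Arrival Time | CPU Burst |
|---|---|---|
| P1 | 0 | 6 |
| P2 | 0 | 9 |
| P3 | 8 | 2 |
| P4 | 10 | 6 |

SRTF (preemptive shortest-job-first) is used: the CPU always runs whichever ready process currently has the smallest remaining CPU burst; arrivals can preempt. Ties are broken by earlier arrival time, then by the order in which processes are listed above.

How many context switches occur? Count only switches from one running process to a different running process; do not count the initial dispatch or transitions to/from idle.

4

Gantt: | P1 0-6 | P2 6-8 | P3 8-10 | P4 10-16 | P2 16-23 |
Completion: P1=6  P2=23  P3=10  P4=16
Turnaround (C−A): P1=6  P2=23  P3=2  P4=6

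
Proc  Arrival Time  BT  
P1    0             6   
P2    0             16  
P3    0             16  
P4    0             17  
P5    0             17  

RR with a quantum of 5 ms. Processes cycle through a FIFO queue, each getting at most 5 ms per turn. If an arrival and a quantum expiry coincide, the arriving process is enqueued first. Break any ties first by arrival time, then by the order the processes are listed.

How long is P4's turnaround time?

Gantt: | P1 0-5 | P2 5-10 | P3 10-15 | P4 15-20 | P5 20-25 | P1 25-26 | P2 26-31 | P3 31-36 | P4 36-41 | P5 41-46 | P2 46-51 | P3 51-56 | P4 56-61 | P5 61-66 | P2 66-67 | P3 67-68 | P4 68-70 | P5 70-72 |
Completion: P1=26  P2=67  P3=68  P4=70  P5=72
Turnaround(P4) = completion − arrival = 70 − 0 = 70

70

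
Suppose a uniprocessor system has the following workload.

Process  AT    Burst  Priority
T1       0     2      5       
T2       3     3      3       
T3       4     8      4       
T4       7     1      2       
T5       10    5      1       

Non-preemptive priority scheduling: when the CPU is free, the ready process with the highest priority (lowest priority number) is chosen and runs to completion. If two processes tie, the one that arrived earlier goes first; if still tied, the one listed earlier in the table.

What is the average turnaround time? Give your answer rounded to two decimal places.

Timeline: | T1 0-2 | idle 2-3 | T2 3-6 | T3 6-14 | T5 14-19 | T4 19-20 |
Completion: T1=2  T2=6  T3=14  T4=20  T5=19
Turnaround (C−A): T1=2  T2=3  T3=10  T4=13  T5=9
Turnaround times: T1=2, T2=3, T3=10, T4=13, T5=9
Average turnaround = (2+3+10+13+9) / 5 = 37/5 = 7.40

7.40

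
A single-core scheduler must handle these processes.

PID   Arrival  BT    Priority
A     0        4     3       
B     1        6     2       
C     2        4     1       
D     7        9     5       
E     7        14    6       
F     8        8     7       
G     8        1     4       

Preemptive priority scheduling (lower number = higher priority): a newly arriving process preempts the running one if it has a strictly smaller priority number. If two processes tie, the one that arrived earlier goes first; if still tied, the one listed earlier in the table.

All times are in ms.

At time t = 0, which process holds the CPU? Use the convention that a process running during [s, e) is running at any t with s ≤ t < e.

A

Schedule: | A 0-1 | B 1-2 | C 2-6 | B 6-11 | A 11-14 | G 14-15 | D 15-24 | E 24-38 | F 38-46 |
Completion: A=14  B=11  C=6  D=24  E=38  F=46  G=15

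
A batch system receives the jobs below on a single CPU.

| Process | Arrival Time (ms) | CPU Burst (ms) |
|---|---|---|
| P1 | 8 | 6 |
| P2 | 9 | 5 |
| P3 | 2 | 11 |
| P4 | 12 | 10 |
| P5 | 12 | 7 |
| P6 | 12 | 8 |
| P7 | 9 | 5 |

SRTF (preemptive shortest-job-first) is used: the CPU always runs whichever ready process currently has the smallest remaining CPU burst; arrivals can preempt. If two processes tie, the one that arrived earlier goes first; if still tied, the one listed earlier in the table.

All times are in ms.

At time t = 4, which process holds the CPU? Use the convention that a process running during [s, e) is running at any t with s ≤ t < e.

P3

Timeline: | idle 0-2 | P3 2-13 | P2 13-18 | P7 18-23 | P1 23-29 | P5 29-36 | P6 36-44 | P4 44-54 |
Completion: P1=29  P2=18  P3=13  P4=54  P5=36  P6=44  P7=23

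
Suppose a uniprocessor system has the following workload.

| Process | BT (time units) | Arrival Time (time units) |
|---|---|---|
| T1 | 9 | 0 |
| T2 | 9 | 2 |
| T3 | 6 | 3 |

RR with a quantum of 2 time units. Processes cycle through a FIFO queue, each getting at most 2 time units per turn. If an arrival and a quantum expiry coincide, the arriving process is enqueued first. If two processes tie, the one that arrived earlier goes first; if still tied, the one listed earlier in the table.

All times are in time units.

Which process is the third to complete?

Gantt: | T1 0-2 | T2 2-4 | T1 4-6 | T3 6-8 | T2 8-10 | T1 10-12 | T3 12-14 | T2 14-16 | T1 16-18 | T3 18-20 | T2 20-22 | T1 22-23 | T2 23-24 |
Completion: T1=23  T2=24  T3=20
Finish order: T3 → T1 → T2

T2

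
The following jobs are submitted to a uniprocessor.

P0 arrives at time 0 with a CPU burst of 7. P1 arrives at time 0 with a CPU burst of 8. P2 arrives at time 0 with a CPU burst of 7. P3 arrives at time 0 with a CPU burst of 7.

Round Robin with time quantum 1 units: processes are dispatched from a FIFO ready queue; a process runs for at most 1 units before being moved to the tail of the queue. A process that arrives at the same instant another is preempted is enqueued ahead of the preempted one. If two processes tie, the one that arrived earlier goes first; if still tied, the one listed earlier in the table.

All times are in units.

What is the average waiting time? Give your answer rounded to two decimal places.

20.00

Schedule: | P0 0-1 | P1 1-2 | P2 2-3 | P3 3-4 | P0 4-5 | P1 5-6 | P2 6-7 | P3 7-8 | P0 8-9 | P1 9-10 | P2 10-11 | P3 11-12 | P0 12-13 | P1 13-14 | P2 14-15 | P3 15-16 | P0 16-17 | P1 17-18 | P2 18-19 | P3 19-20 | P0 20-21 | P1 21-22 | P2 22-23 | P3 23-24 | P0 24-25 | P1 25-26 | P2 26-27 | P3 27-28 | P1 28-29 |
Completion: P0=25  P1=29  P2=27  P3=28
Turnaround (C−A): P0=25  P1=29  P2=27  P3=28
Waiting times: P0=18, P1=21, P2=20, P3=21
Average waiting = (18+21+20+21) / 4 = 80/4 = 20.00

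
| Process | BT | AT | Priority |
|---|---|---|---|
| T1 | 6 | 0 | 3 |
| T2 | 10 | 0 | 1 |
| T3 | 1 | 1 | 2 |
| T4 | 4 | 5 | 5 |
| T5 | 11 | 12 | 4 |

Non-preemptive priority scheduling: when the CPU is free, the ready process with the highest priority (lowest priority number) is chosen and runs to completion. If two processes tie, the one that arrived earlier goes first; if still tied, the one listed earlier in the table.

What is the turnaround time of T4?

Schedule: | T2 0-10 | T3 10-11 | T1 11-17 | T5 17-28 | T4 28-32 |
Completion: T1=17  T2=10  T3=11  T4=32  T5=28
Turnaround(T4) = completion − arrival = 32 − 5 = 27

27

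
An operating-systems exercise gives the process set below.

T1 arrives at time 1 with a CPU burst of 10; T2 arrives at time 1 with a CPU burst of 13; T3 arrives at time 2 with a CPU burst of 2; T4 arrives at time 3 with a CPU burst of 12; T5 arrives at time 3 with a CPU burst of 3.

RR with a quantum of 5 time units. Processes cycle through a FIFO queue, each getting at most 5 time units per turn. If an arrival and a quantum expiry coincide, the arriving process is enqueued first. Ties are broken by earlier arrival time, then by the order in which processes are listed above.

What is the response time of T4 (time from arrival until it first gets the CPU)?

Gantt: | idle 0-1 | T1 1-6 | T2 6-11 | T3 11-13 | T4 13-18 | T5 18-21 | T1 21-26 | T2 26-31 | T4 31-36 | T2 36-39 | T4 39-41 |
Completion: T1=26  T2=39  T3=13  T4=41  T5=21
Turnaround (C−A): T1=25  T2=38  T3=11  T4=38  T5=18
Response(T4) = first start − arrival = 13 − 3 = 10

10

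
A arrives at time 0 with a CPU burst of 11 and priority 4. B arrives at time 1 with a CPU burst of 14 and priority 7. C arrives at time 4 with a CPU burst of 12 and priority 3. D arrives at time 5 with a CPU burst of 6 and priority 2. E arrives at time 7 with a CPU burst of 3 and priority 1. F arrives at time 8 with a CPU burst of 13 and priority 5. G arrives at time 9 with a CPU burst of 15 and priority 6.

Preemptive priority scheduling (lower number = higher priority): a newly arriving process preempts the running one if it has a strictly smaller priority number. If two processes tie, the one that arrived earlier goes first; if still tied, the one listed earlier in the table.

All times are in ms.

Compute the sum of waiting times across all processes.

152

Schedule: | A 0-4 | C 4-5 | D 5-7 | E 7-10 | D 10-14 | C 14-25 | A 25-32 | F 32-45 | G 45-60 | B 60-74 |
Completion: A=32  B=74  C=25  D=14  E=10  F=45  G=60
Turnaround (C−A): A=32  B=73  C=21  D=9  E=3  F=37  G=51
Waiting = turnaround − burst: A=21, B=59, C=9, D=3, E=0, F=24, G=36
Total waiting = 21 + 59 + 9 + 3 + 0 + 24 + 36 = 152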